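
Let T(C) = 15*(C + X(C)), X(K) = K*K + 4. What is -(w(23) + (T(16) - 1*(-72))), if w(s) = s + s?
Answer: -4258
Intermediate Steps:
w(s) = 2*s
X(K) = 4 + K**2 (X(K) = K**2 + 4 = 4 + K**2)
T(C) = 60 + 15*C + 15*C**2 (T(C) = 15*(C + (4 + C**2)) = 15*(4 + C + C**2) = 60 + 15*C + 15*C**2)
-(w(23) + (T(16) - 1*(-72))) = -(2*23 + ((60 + 15*16 + 15*16**2) - 1*(-72))) = -(46 + ((60 + 240 + 15*256) + 72)) = -(46 + ((60 + 240 + 3840) + 72)) = -(46 + (4140 + 72)) = -(46 + 4212) = -1*4258 = -4258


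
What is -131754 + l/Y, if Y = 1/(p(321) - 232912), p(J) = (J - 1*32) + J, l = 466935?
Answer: -108470066124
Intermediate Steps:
p(J) = -32 + 2*J (p(J) = (J - 32) + J = (-32 + J) + J = -32 + 2*J)
Y = -1/232302 (Y = 1/((-32 + 2*321) - 232912) = 1/((-32 + 642) - 232912) = 1/(610 - 232912) = 1/(-232302) = -1/232302 ≈ -4.3047e-6)
-131754 + l/Y = -131754 + 466935/(-1/232302) = -131754 + 466935*(-232302) = -131754 - 108469934370 = -108470066124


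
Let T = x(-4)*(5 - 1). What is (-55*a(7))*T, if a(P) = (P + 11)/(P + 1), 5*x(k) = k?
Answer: 396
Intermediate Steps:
x(k) = k/5
a(P) = (11 + P)/(1 + P)
T = -16/5 (T = ((⅕)*(-4))*(5 - 1) = -⅘*4 = -16/5 ≈ -3.2000)
(-55*a(7))*T = -55*(11 + 7)/(1 + 7)*(-16/5) = -55*18/8*(-16/5) = -55*9/4*(-16/5) = -495/4*(-16/5) = 396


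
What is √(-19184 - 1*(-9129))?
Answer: I*√10055 ≈ 100.27*I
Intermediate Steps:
√(-19184 - 1*(-9129)) = √(-19184 + 9129) = √(-10055) = I*√10055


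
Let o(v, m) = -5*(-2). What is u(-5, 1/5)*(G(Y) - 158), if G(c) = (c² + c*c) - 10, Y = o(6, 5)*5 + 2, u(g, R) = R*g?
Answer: -5240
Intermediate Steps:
o(v, m) = 10
Y = 52 (Y = 10*5 + 2 = 50 + 2 = 52)
G(c) = -10 + 2*c² (G(c) = (c² + c²) - 10 = 2*c² - 10 = -10 + 2*c²)
u(-5, 1/5)*(G(Y) - 158) = (-5/5)*((-10 + 2*52²) - 158) = ((⅕)*(-5))*((-10 + 2*2704) - 158) = -((-10 + 5408) - 158) = -(5398 - 158) = -1*5240 = -5240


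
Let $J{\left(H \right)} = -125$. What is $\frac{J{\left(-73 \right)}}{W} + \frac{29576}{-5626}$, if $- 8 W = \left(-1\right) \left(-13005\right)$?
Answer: $- \frac{37900988}{7316613} \approx -5.1801$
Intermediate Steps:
$W = - \frac{13005}{8}$ ($W = - \frac{\left(-1\right) \left(-13005\right)}{8} = \left(- \frac{1}{8}\right) 13005 = - \frac{13005}{8} \approx -1625.6$)
$\frac{J{\left(-73 \right)}}{W} + \frac{29576}{-5626} = - \frac{125}{- \frac{13005}{8}} + \frac{29576}{-5626} = \left(-125\right) \left(- \frac{8}{13005}\right) + 29576 \left(- \frac{1}{5626}\right) = \frac{200}{2601} - \frac{14788}{2813} = - \frac{37900988}{7316613}$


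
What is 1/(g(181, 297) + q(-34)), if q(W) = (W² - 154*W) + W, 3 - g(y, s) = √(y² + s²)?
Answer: 6361/40341351 + √120970/40341351 ≈ 0.00016630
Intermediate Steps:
g(y, s) = 3 - √(s² + y²) (g(y, s) = 3 - √(y² + s²) = 3 - √(s² + y²))
q(W) = W² - 153*W
1/(g(181, 297) + q(-34)) = 1/((3 - √(297² + 181²)) - 34*(-153 - 34)) = 1/((3 - √(88209 + 32761)) - 34*(-187)) = 1/((3 - √120970) + 6358) = 1/(6361 - √120970)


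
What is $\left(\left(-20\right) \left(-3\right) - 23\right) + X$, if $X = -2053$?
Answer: $-2016$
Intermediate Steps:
$\left(\left(-20\right) \left(-3\right) - 23\right) + X = \left(\left(-20\right) \left(-3\right) - 23\right) - 2053 = \left(60 - 23\right) - 2053 = 37 - 2053 = -2016$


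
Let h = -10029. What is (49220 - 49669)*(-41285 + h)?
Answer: 23039986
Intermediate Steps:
(49220 - 49669)*(-41285 + h) = (49220 - 49669)*(-41285 - 10029) = -449*(-51314) = 23039986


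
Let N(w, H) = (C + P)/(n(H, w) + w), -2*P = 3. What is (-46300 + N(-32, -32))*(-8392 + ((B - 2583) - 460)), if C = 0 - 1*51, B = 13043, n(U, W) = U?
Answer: -1191185295/16 ≈ -7.4449e+7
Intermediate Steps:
P = -3/2 (P = -1/2*3 = -3/2 ≈ -1.5000)
C = -51 (C = 0 - 51 = -51)
N(w, H) = -105/(2*(H + w)) (N(w, H) = (-51 - 3/2)/(H + w) = -105/(2*(H + w)))
(-46300 + N(-32, -32))*(-8392 + ((B - 2583) - 460)) = (-46300 - 105/(2*(-32) + 2*(-32)))*(-8392 + ((13043 - 2583) - 460)) = (-46300 - 105/(-64 - 64))*(-8392 + (10460 - 460)) = (-46300 - 105/(-128))*(-8392 + 10000) = (-46300 - 105*(-1/128))*1608 = (-46300 + 105/128)*1608 = -5926295/128*1608 = -1191185295/16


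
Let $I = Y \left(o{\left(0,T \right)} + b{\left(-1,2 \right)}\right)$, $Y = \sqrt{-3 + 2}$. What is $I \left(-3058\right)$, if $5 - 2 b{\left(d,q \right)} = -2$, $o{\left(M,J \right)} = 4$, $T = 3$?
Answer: $- 22935 i \approx - 22935.0 i$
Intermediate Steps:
$b{\left(d,q \right)} = \frac{7}{2}$ ($b{\left(d,q \right)} = \frac{5}{2} - -1 = \frac{5}{2} + 1 = \frac{7}{2}$)
$Y = i$ ($Y = \sqrt{-1} = i \approx 1.0 i$)
$I = \frac{15 i}{2}$ ($I = i \left(4 + \frac{7}{2}\right) = i \frac{15}{2} = \frac{15 i}{2} \approx 7.5 i$)
$I \left(-3058\right) = \frac{15 i}{2} \left(-3058\right) = - 22935 i$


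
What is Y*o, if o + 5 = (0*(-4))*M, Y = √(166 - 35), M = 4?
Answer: -5*√131 ≈ -57.228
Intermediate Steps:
Y = √131 ≈ 11.446
o = -5 (o = -5 + (0*(-4))*4 = -5 + 0*4 = -5 + 0 = -5)
Y*o = √131*(-5) = -5*√131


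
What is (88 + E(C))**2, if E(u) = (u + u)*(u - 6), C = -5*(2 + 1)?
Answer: 515524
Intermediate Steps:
C = -15 (C = -5*3 = -15)
E(u) = 2*u*(-6 + u) (E(u) = (2*u)*(-6 + u) = 2*u*(-6 + u))
(88 + E(C))**2 = (88 + 2*(-15)*(-6 - 15))**2 = (88 + 2*(-15)*(-21))**2 = (88 + 630)**2 = 718**2 = 515524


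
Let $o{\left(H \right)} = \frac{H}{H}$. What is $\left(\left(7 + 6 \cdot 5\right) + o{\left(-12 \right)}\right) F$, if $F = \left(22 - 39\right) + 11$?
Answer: $-228$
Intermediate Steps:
$o{\left(H \right)} = 1$
$F = -6$ ($F = -17 + 11 = -6$)
$\left(\left(7 + 6 \cdot 5\right) + o{\left(-12 \right)}\right) F = \left(\left(7 + 6 \cdot 5\right) + 1\right) \left(-6\right) = \left(\left(7 + 30\right) + 1\right) \left(-6\right) = \left(37 + 1\right) \left(-6\right) = 38 \left(-6\right) = -228$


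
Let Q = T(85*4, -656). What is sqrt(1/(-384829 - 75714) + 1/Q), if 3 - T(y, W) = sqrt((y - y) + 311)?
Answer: sqrt(-1/460543 + 1/(3 - sqrt(311))) ≈ 0.2614*I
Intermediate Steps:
T(y, W) = 3 - sqrt(311) (T(y, W) = 3 - sqrt((y - y) + 311) = 3 - sqrt(0 + 311) = 3 - sqrt(311))
Q = 3 - sqrt(311) ≈ -14.635
sqrt(1/(-384829 - 75714) + 1/Q) = sqrt(1/(-384829 - 75714) + 1/(3 - sqrt(311))) = sqrt(1/(-460543) + 1/(3 - sqrt(311))) = sqrt(-1/460543 + 1/(3 - sqrt(311)))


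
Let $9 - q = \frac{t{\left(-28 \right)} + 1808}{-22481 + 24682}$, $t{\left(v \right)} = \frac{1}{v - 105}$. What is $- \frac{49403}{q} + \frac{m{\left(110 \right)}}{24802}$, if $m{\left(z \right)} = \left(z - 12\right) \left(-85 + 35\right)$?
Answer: $- \frac{179347743664299}{29689655734} \approx -6040.8$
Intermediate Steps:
$t{\left(v \right)} = \frac{1}{-105 + v}$
$m{\left(z \right)} = 600 - 50 z$ ($m{\left(z \right)} = \left(-12 + z\right) \left(-50\right) = 600 - 50 z$)
$q = \frac{2394134}{292733}$ ($q = 9 - \frac{\frac{1}{-105 - 28} + 1808}{-22481 + 24682} = 9 - \frac{\frac{1}{-133} + 1808}{2201} = 9 - \left(- \frac{1}{133} + 1808\right) \frac{1}{2201} = 9 - \frac{240463}{133} \cdot \frac{1}{2201} = 9 - \frac{240463}{292733} = \frac{2394134}{292733} \approx 8.1786$)
$- \frac{49403}{q} + \frac{m{\left(110 \right)}}{24802} = - \frac{49403}{\frac{2394134}{292733}} + \frac{600 - 5500}{24802} = \left(-49403\right) \frac{292733}{2394134} + \left(600 - 5500\right) \frac{1}{24802} = - \frac{14461888399}{2394134} - \frac{2450}{12401} = - \frac{179347743664299}{29689655734}$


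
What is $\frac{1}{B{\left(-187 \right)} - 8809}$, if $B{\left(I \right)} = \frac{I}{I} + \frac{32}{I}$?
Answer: $- \frac{187}{1647128} \approx -0.00011353$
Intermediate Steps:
$B{\left(I \right)} = 1 + \frac{32}{I}$
$\frac{1}{B{\left(-187 \right)} - 8809} = \frac{1}{\frac{32 - 187}{-187} - 8809} = \frac{1}{\left(- \frac{1}{187}\right) \left(-155\right) - 8809} = \frac{1}{\frac{155}{187} - 8809} = \frac{1}{- \frac{1647128}{187}} = - \frac{187}{1647128}$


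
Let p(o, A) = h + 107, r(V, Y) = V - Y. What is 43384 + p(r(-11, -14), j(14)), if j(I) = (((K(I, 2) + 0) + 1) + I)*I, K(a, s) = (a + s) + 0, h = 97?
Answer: 43588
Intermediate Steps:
K(a, s) = a + s
j(I) = I*(3 + 2*I) (j(I) = ((((I + 2) + 0) + 1) + I)*I = ((((2 + I) + 0) + 1) + I)*I = (((2 + I) + 1) + I)*I = ((3 + I) + I)*I = (3 + 2*I)*I = I*(3 + 2*I))
p(o, A) = 204 (p(o, A) = 97 + 107 = 204)
43384 + p(r(-11, -14), j(14)) = 43384 + 204 = 43588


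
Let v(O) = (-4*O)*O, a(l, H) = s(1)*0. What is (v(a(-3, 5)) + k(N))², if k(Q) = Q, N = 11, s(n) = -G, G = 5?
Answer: 121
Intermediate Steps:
s(n) = -5 (s(n) = -1*5 = -5)
a(l, H) = 0 (a(l, H) = -5*0 = 0)
v(O) = -4*O²
(v(a(-3, 5)) + k(N))² = (-4*0² + 11)² = (-4*0 + 11)² = (0 + 11)² = 11² = 121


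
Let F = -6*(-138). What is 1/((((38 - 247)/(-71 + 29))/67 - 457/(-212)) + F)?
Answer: 298284/247644305 ≈ 0.0012045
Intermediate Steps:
F = 828
1/((((38 - 247)/(-71 + 29))/67 - 457/(-212)) + F) = 1/((((38 - 247)/(-71 + 29))/67 - 457/(-212)) + 828) = 1/((-209/(-42)*(1/67) - 457*(-1/212)) + 828) = 1/((-209*(-1/42)*(1/67) + 457/212) + 828) = 1/(((209/42)*(1/67) + 457/212) + 828) = 1/((209/2814 + 457/212) + 828) = 1/(665153/298284 + 828) = 1/(247644305/298284) = 298284/247644305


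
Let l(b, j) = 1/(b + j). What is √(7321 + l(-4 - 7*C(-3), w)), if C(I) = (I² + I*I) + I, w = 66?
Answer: 3*√1504054/43 ≈ 85.563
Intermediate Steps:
C(I) = I + 2*I² (C(I) = (I² + I²) + I = 2*I² + I = I + 2*I²)
√(7321 + l(-4 - 7*C(-3), w)) = √(7321 + 1/((-4 - (-21)*(1 + 2*(-3))) + 66)) = √(7321 + 1/((-4 - (-21)*(1 - 6)) + 66)) = √(7321 + 1/((-4 - (-21)*(-5)) + 66)) = √(7321 + 1/((-4 - 7*15) + 66)) = √(7321 + 1/((-4 - 105) + 66)) = √(7321 + 1/(-109 + 66)) = √(7321 + 1/(-43)) = √(7321 - 1/43) = √(314802/43) = 3*√1504054/43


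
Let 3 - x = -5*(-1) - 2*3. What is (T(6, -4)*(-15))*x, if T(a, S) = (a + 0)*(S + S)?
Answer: 2880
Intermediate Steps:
T(a, S) = 2*S*a (T(a, S) = a*(2*S) = 2*S*a)
x = 4 (x = 3 - (-5*(-1) - 2*3) = 3 - (5 - 6) = 3 - 1*(-1) = 3 + 1 = 4)
(T(6, -4)*(-15))*x = ((2*(-4)*6)*(-15))*4 = -48*(-15)*4 = 720*4 = 2880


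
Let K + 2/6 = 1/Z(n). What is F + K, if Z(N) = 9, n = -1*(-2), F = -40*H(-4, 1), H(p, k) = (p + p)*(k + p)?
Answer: -8642/9 ≈ -960.22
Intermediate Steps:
H(p, k) = 2*p*(k + p) (H(p, k) = (2*p)*(k + p) = 2*p*(k + p))
F = -960 (F = -40*2*(-4)*(1 - 4) = -40*2*(-4)*(-3) = -40*24 = -1*960 = -960)
n = 2
K = -2/9 (K = -⅓ + 1/9 = -⅓ + ⅑ = -2/9 ≈ -0.22222)
F + K = -960 - 2/9 = -8642/9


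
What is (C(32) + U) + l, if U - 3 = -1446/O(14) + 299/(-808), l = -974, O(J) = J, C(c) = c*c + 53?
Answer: 13259/5656 ≈ 2.3442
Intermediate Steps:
C(c) = 53 + c² (C(c) = c² + 53 = 53 + c²)
U = -569309/5656 (U = 3 + (-1446/14 + 299/(-808)) = 3 + (-1446*1/14 + 299*(-1/808)) = 3 + (-723/7 - 299/808) = 3 - 586277/5656 = -569309/5656 ≈ -100.66)
(C(32) + U) + l = ((53 + 32²) - 569309/5656) - 974 = ((53 + 1024) - 569309/5656) - 974 = (1077 - 569309/5656) - 974 = 5522203/5656 - 974 = 13259/5656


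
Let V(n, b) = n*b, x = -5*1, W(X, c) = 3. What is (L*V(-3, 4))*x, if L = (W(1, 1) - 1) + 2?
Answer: 240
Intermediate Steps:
L = 4 (L = (3 - 1) + 2 = 2 + 2 = 4)
x = -5
V(n, b) = b*n
(L*V(-3, 4))*x = (4*(4*(-3)))*(-5) = (4*(-12))*(-5) = -48*(-5) = 240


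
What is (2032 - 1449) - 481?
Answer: 102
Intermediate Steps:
(2032 - 1449) - 481 = 583 - 481 = 102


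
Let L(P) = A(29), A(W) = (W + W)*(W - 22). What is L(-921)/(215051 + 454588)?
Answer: 14/23091 ≈ 0.00060630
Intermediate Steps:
A(W) = 2*W*(-22 + W) (A(W) = (2*W)*(-22 + W) = 2*W*(-22 + W))
L(P) = 406 (L(P) = 2*29*(-22 + 29) = 2*29*7 = 406)
L(-921)/(215051 + 454588) = 406/(215051 + 454588) = 406/669639 = 406*(1/669639) = 14/23091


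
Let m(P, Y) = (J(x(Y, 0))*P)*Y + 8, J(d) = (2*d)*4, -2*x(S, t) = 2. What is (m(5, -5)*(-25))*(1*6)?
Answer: -31200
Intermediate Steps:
x(S, t) = -1 (x(S, t) = -½*2 = -1)
J(d) = 8*d
m(P, Y) = 8 - 8*P*Y (m(P, Y) = ((8*(-1))*P)*Y + 8 = (-8*P)*Y + 8 = -8*P*Y + 8 = 8 - 8*P*Y)
(m(5, -5)*(-25))*(1*6) = ((8 - 8*5*(-5))*(-25))*(1*6) = ((8 + 200)*(-25))*6 = (208*(-25))*6 = -5200*6 = -31200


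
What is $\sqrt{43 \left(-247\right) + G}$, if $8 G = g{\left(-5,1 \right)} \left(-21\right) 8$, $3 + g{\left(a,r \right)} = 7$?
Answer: $i \sqrt{10705} \approx 103.46 i$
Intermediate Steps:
$g{\left(a,r \right)} = 4$ ($g{\left(a,r \right)} = -3 + 7 = 4$)
$G = -84$ ($G = \frac{4 \left(-21\right) 8}{8} = \frac{\left(-84\right) 8}{8} = \frac{1}{8} \left(-672\right) = -84$)
$\sqrt{43 \left(-247\right) + G} = \sqrt{43 \left(-247\right) - 84} = \sqrt{-10621 - 84} = \sqrt{-10705} = i \sqrt{10705}$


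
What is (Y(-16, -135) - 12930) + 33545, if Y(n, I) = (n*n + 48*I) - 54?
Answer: 14337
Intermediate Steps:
Y(n, I) = -54 + n² + 48*I (Y(n, I) = (n² + 48*I) - 54 = -54 + n² + 48*I)
(Y(-16, -135) - 12930) + 33545 = ((-54 + (-16)² + 48*(-135)) - 12930) + 33545 = ((-54 + 256 - 6480) - 12930) + 33545 = (-6278 - 12930) + 33545 = -19208 + 33545 = 14337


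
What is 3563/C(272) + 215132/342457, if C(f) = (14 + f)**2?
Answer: 18817111363/28011612772 ≈ 0.67176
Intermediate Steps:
3563/C(272) + 215132/342457 = 3563/((14 + 272)**2) + 215132/342457 = 3563/(286**2) + 215132*(1/342457) = 3563/81796 + 215132/342457 = 18817111363/28011612772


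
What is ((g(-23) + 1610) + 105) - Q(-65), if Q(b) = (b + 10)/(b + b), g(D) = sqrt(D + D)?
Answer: 44579/26 + I*sqrt(46) ≈ 1714.6 + 6.7823*I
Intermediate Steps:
g(D) = sqrt(2)*sqrt(D) (g(D) = sqrt(2*D) = sqrt(2)*sqrt(D))
Q(b) = (10 + b)/(2*b) (Q(b) = (10 + b)/((2*b)) = (10 + b)*(1/(2*b)) = (10 + b)/(2*b))
((g(-23) + 1610) + 105) - Q(-65) = ((sqrt(2)*sqrt(-23) + 1610) + 105) - (10 - 65)/(2*(-65)) = ((sqrt(2)*(I*sqrt(23)) + 1610) + 105) - (-1)*(-55)/(2*65) = ((I*sqrt(46) + 1610) + 105) - 1*11/26 = ((1610 + I*sqrt(46)) + 105) - 11/26 = (1715 + I*sqrt(46)) - 11/26 = 44579/26 + I*sqrt(46)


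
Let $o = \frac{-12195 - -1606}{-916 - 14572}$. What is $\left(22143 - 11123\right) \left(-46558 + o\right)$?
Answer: $- \frac{1986574614825}{3872} \approx -5.1306 \cdot 10^{8}$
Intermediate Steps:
$o = \frac{10589}{15488}$ ($o = \frac{-12195 + 1606}{-15488} = \left(-10589\right) \left(- \frac{1}{15488}\right) = \frac{10589}{15488} \approx 0.68369$)
$\left(22143 - 11123\right) \left(-46558 + o\right) = \left(22143 - 11123\right) \left(-46558 + \frac{10589}{15488}\right) = 11020 \left(- \frac{721079715}{15488}\right) = - \frac{1986574614825}{3872}$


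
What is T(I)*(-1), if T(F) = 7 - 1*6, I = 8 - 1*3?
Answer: -1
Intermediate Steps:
I = 5 (I = 8 - 3 = 5)
T(F) = 1 (T(F) = 7 - 6 = 1)
T(I)*(-1) = 1*(-1) = -1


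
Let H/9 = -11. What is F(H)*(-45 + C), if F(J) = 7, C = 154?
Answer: 763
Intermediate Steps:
H = -99 (H = 9*(-11) = -99)
F(H)*(-45 + C) = 7*(-45 + 154) = 7*109 = 763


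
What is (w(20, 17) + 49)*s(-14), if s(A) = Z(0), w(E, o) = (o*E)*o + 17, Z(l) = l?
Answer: 0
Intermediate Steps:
w(E, o) = 17 + E*o² (w(E, o) = (E*o)*o + 17 = E*o² + 17 = 17 + E*o²)
s(A) = 0
(w(20, 17) + 49)*s(-14) = ((17 + 20*17²) + 49)*0 = ((17 + 20*289) + 49)*0 = ((17 + 5780) + 49)*0 = (5797 + 49)*0 = 5846*0 = 0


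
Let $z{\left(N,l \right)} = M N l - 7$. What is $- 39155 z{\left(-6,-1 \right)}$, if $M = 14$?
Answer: $-3014935$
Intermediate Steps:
$z{\left(N,l \right)} = -7 + 14 N l$ ($z{\left(N,l \right)} = 14 N l - 7 = -7 + 14 N l$)
$- 39155 z{\left(-6,-1 \right)} = - 39155 \left(-7 + 14 \left(-6\right) \left(-1\right)\right) = - 39155 \left(-7 + 84\right) = \left(-39155\right) 77 = -3014935$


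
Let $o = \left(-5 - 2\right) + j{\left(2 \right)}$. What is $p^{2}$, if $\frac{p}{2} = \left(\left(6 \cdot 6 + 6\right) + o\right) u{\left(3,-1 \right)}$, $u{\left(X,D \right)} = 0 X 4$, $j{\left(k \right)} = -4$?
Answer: $0$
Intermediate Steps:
$u{\left(X,D \right)} = 0$ ($u{\left(X,D \right)} = 0 \cdot 4 = 0$)
$o = -11$ ($o = \left(-5 - 2\right) - 4 = -7 - 4 = -11$)
$p = 0$ ($p = 2 \left(\left(6 \cdot 6 + 6\right) - 11\right) 0 = 2 \left(\left(36 + 6\right) - 11\right) 0 = 2 \left(42 - 11\right) 0 = 2 \cdot 31 \cdot 0 = 2 \cdot 0 = 0$)
$p^{2} = 0^{2} = 0$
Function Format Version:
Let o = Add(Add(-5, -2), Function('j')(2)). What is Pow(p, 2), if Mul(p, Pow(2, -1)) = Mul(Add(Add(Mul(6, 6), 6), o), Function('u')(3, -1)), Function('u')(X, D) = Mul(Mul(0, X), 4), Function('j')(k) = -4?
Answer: 0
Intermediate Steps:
Function('u')(X, D) = 0 (Function('u')(X, D) = Mul(0, 4) = 0)
o = -11 (o = Add(Add(-5, -2), -4) = Add(-7, -4) = -11)
p = 0 (p = Mul(2, Mul(Add(Add(Mul(6, 6), 6), -11), 0)) = Mul(2, Mul(Add(Add(36, 6), -11), 0)) = Mul(2, Mul(Add(42, -11), 0)) = Mul(2, Mul(31, 0)) = Mul(2, 0) = 0)
Pow(p, 2) = Pow(0, 2) = 0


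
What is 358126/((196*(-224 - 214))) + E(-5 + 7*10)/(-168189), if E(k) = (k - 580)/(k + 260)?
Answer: -93217301323/22345590540 ≈ -4.1716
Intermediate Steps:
E(k) = (-580 + k)/(260 + k)
358126/((196*(-224 - 214))) + E(-5 + 7*10)/(-168189) = 358126/((196*(-224 - 214))) + ((-580 + (-5 + 7*10))/(260 + (-5 + 7*10)))/(-168189) = 358126/((196*(-438))) + ((-580 + (-5 + 70))/(260 + (-5 + 70)))*(-1/168189) = 358126/(-85848) + ((-580 + 65)/(260 + 65))*(-1/168189) = 358126*(-1/85848) + (-515/325)*(-1/168189) = -179063/42924 + ((1/325)*(-515))*(-1/168189) = -179063/42924 - 103/65*(-1/168189) = -179063/42924 + 103/10932285 = -93217301323/22345590540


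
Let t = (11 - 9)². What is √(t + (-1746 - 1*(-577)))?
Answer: I*√1165 ≈ 34.132*I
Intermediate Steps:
t = 4 (t = 2² = 4)
√(t + (-1746 - 1*(-577))) = √(4 + (-1746 - 1*(-577))) = √(4 + (-1746 + 577)) = √(4 - 1169) = √(-1165) = I*√1165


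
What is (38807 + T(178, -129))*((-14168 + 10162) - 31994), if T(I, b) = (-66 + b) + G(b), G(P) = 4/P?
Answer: -59771328000/43 ≈ -1.3900e+9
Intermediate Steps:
T(I, b) = -66 + b + 4/b (T(I, b) = (-66 + b) + 4/b = -66 + b + 4/b)
(38807 + T(178, -129))*((-14168 + 10162) - 31994) = (38807 + (-66 - 129 + 4/(-129)))*((-14168 + 10162) - 31994) = (38807 + (-66 - 129 + 4*(-1/129)))*(-4006 - 31994) = (38807 + (-66 - 129 - 4/129))*(-36000) = (38807 - 25159/129)*(-36000) = (4980944/129)*(-36000) = -59771328000/43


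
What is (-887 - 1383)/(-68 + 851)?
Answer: -2270/783 ≈ -2.8991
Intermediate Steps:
(-887 - 1383)/(-68 + 851) = -2270/783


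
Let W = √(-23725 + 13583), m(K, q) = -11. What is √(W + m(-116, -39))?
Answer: √(-11 + I*√10142) ≈ 6.7196 + 7.4935*I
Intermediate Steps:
W = I*√10142 (W = √(-10142) = I*√10142 ≈ 100.71*I)
√(W + m(-116, -39)) = √(I*√10142 - 11) = √(-11 + I*√10142)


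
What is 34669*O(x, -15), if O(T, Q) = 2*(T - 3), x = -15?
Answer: -1248084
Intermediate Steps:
O(T, Q) = -6 + 2*T (O(T, Q) = 2*(-3 + T) = -6 + 2*T)
34669*O(x, -15) = 34669*(-6 + 2*(-15)) = 34669*(-6 - 30) = 34669*(-36) = -1248084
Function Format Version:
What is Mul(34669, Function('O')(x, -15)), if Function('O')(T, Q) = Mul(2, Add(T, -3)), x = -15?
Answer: -1248084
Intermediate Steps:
Function('O')(T, Q) = Add(-6, Mul(2, T)) (Function('O')(T, Q) = Mul(2, Add(-3, T)) = Add(-6, Mul(2, T)))
Mul(34669, Function('O')(x, -15)) = Mul(34669, Add(-6, Mul(2, -15))) = Mul(34669, Add(-6, -30)) = Mul(34669, -36) = -1248084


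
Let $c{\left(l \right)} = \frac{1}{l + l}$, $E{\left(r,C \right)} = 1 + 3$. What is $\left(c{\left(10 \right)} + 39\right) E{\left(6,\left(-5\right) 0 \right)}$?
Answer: $\frac{781}{5} \approx 156.2$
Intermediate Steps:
$E{\left(r,C \right)} = 4$
$c{\left(l \right)} = \frac{1}{2 l}$
$\left(c{\left(10 \right)} + 39\right) E{\left(6,\left(-5\right) 0 \right)} = \left(\frac{1}{2 \cdot 10} + 39\right) 4 = \left(\frac{1}{2} \cdot \frac{1}{10} + 39\right) 4 = \left(\frac{1}{20} + 39\right) 4 = \frac{781}{20} \cdot 4 = \frac{781}{5}$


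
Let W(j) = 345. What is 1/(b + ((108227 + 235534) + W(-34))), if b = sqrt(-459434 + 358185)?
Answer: 344106/118409040485 - I*sqrt(101249)/118409040485 ≈ 2.9061e-6 - 2.6873e-9*I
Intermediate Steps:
b = I*sqrt(101249) (b = sqrt(-101249) = I*sqrt(101249) ≈ 318.2*I)
1/(b + ((108227 + 235534) + W(-34))) = 1/(I*sqrt(101249) + ((108227 + 235534) + 345)) = 1/(I*sqrt(101249) + (343761 + 345)) = 1/(I*sqrt(101249) + 344106) = 1/(344106 + I*sqrt(101249))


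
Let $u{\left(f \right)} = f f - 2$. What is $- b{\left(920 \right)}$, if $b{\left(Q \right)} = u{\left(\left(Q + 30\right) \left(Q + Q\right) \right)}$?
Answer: $-3055503999998$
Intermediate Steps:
$u{\left(f \right)} = -2 + f^{2}$ ($u{\left(f \right)} = f^{2} - 2 = -2 + f^{2}$)
$b{\left(Q \right)} = -2 + 4 Q^{2} \left(30 + Q\right)^{2}$ ($b{\left(Q \right)} = -2 + \left(\left(Q + 30\right) \left(Q + Q\right)\right)^{2} = -2 + \left(\left(30 + Q\right) 2 Q\right)^{2} = -2 + \left(2 Q \left(30 + Q\right)\right)^{2} = -2 + 4 Q^{2} \left(30 + Q\right)^{2}$)
$- b{\left(920 \right)} = - (-2 + 4 \cdot 920^{2} \left(30 + 920\right)^{2}) = - (-2 + 4 \cdot 846400 \cdot 950^{2}) = - (-2 + 4 \cdot 846400 \cdot 902500) = - (-2 + 3055504000000) = \left(-1\right) 3055503999998 = -3055503999998$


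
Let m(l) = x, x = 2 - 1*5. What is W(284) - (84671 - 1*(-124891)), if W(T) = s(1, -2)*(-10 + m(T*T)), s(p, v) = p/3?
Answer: -628699/3 ≈ -2.0957e+5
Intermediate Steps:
s(p, v) = p/3 (s(p, v) = p*(⅓) = p/3)
x = -3 (x = 2 - 5 = -3)
m(l) = -3
W(T) = -13/3 (W(T) = ((⅓)*1)*(-10 - 3) = (⅓)*(-13) = -13/3)
W(284) - (84671 - 1*(-124891)) = -13/3 - (84671 - 1*(-124891)) = -13/3 - (84671 + 124891) = -13/3 - 1*209562 = -13/3 - 209562 = -628699/3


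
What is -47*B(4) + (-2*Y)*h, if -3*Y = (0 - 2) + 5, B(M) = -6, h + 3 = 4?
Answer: 284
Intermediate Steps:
h = 1 (h = -3 + 4 = 1)
Y = -1 (Y = -((0 - 2) + 5)/3 = -(-2 + 5)/3 = -⅓*3 = -1)
-47*B(4) + (-2*Y)*h = -47*(-6) - 2*(-1)*1 = 282 + 2*1 = 282 + 2 = 284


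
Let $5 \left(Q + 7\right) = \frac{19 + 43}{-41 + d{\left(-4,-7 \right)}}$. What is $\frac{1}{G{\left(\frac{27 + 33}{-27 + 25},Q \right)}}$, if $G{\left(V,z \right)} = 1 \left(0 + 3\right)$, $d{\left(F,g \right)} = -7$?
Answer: $\frac{1}{3} \approx 0.33333$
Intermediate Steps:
$Q = - \frac{871}{120}$ ($Q = -7 + \frac{\left(19 + 43\right) \frac{1}{-41 - 7}}{5} = -7 + \frac{62 \frac{1}{-48}}{5} = -7 + \frac{62 \left(- \frac{1}{48}\right)}{5} = -7 + \frac{1}{5} \left(- \frac{31}{24}\right) = -7 - \frac{31}{120} = - \frac{871}{120} \approx -7.2583$)
$G{\left(V,z \right)} = 3$ ($G{\left(V,z \right)} = 1 \cdot 3 = 3$)
$\frac{1}{G{\left(\frac{27 + 33}{-27 + 25},Q \right)}} = \frac{1}{3}$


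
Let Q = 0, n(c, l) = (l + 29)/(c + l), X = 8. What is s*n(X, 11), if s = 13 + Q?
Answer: 520/19 ≈ 27.368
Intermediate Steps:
n(c, l) = (29 + l)/(c + l)
s = 13 (s = 13 + 0 = 13)
s*n(X, 11) = 13*((29 + 11)/(8 + 11)) = 13*(40/19) = 520/19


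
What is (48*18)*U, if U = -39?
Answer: -33696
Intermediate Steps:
(48*18)*U = (48*18)*(-39) = 864*(-39) = -33696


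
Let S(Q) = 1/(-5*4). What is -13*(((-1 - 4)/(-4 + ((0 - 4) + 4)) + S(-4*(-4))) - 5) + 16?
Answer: 327/5 ≈ 65.400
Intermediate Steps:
S(Q) = -1/20 (S(Q) = -⅕*¼ = -1/20)
-13*(((-1 - 4)/(-4 + ((0 - 4) + 4)) + S(-4*(-4))) - 5) + 16 = -13*(((-1 - 4)/(-4 + ((0 - 4) + 4)) - 1/20) - 5) + 16 = -13*((-5/(-4 + (-4 + 4)) - 1/20) - 5) + 16 = -13*((-5/(-4 + 0) - 1/20) - 5) + 16 = -13*((-5/(-4) - 1/20) - 5) + 16 = -13*((-5*(-¼) - 1/20) - 5) + 16 = -13*((5/4 - 1/20) - 5) + 16 = -13*(6/5 - 5) + 16 = -13*(-19/5) + 16 = 247/5 + 16 = 327/5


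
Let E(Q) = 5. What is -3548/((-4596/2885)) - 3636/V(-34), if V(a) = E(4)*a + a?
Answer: 43851062/19533 ≈ 2245.0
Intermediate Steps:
V(a) = 6*a (V(a) = 5*a + a = 6*a)
-3548/((-4596/2885)) - 3636/V(-34) = -3548/((-4596/2885)) - 3636/(6*(-34)) = -3548/((-4596*1/2885)) - 3636/(-204) = -3548/(-4596/2885) - 3636*(-1/204) = -3548*(-2885/4596) + 303/17 = 2558995/1149 + 303/17 = 43851062/19533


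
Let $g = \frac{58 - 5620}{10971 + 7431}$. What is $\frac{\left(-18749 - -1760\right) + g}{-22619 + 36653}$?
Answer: $- \frac{8684365}{7173713} \approx -1.2106$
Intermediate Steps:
$g = - \frac{927}{3067}$ ($g = - \frac{5562}{18402} = \left(-5562\right) \frac{1}{18402} = - \frac{927}{3067} \approx -0.30225$)
$\frac{\left(-18749 - -1760\right) + g}{-22619 + 36653} = \frac{\left(-18749 - -1760\right) - \frac{927}{3067}}{-22619 + 36653} = \frac{\left(-18749 + 1760\right) - \frac{927}{3067}}{14034} = \left(-16989 - \frac{927}{3067}\right) \frac{1}{14034} = \left(- \frac{52106190}{3067}\right) \frac{1}{14034} = - \frac{8684365}{7173713}$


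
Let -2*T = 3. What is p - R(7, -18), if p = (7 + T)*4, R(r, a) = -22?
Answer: 44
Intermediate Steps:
T = -3/2 (T = -½*3 = -3/2 ≈ -1.5000)
p = 22 (p = (7 - 3/2)*4 = (11/2)*4 = 22)
p - R(7, -18) = 22 - 1*(-22) = 22 + 22 = 44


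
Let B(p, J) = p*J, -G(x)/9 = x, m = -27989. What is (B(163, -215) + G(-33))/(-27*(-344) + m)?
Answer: 34748/18701 ≈ 1.8581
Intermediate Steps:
G(x) = -9*x
B(p, J) = J*p
(B(163, -215) + G(-33))/(-27*(-344) + m) = (-215*163 - 9*(-33))/(-27*(-344) - 27989) = (-35045 + 297)/(9288 - 27989) = -34748/(-18701) = -34748*(-1/18701) = 34748/18701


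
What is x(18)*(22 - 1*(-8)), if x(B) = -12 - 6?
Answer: -540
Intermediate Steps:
x(B) = -18
x(18)*(22 - 1*(-8)) = -18*(22 - 1*(-8)) = -18*(22 + 8) = -18*30 = -540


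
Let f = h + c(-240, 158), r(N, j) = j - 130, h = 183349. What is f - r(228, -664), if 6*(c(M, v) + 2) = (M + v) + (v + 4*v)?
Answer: 184259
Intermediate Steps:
c(M, v) = -2 + v + M/6 (c(M, v) = -2 + ((M + v) + (v + 4*v))/6 = -2 + ((M + v) + 5*v)/6 = -2 + (M + 6*v)/6 = -2 + (v + M/6) = -2 + v + M/6)
r(N, j) = -130 + j
f = 183465 (f = 183349 + (-2 + 158 + (⅙)*(-240)) = 183349 + (-2 + 158 - 40) = 183349 + 116 = 183465)
f - r(228, -664) = 183465 - (-130 - 664) = 183465 - 1*(-794) = 183465 + 794 = 184259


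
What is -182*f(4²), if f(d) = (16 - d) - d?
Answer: 2912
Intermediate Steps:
f(d) = 16 - 2*d
-182*f(4²) = -182*(16 - 2*4²) = -182*(16 - 2*16) = -182*(16 - 32) = -182*(-16) = 2912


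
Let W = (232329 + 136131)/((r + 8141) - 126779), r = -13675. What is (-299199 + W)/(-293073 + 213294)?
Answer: 13196095249/3518599609 ≈ 3.7504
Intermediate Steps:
W = -368460/132313 (W = (232329 + 136131)/((-13675 + 8141) - 126779) = 368460/(-5534 - 126779) = 368460/(-132313) = 368460*(-1/132313) = -368460/132313 ≈ -2.7848)
(-299199 + W)/(-293073 + 213294) = (-299199 - 368460/132313)/(-293073 + 213294) = -39588285747/132313/(-79779) = -39588285747/132313*(-1/79779) = 13196095249/3518599609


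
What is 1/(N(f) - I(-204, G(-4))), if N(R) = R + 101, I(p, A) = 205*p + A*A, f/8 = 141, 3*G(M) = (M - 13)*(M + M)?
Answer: 9/368945 ≈ 2.4394e-5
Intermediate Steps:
G(M) = 2*M*(-13 + M)/3 (G(M) = ((M - 13)*(M + M))/3 = ((-13 + M)*(2*M))/3 = (2*M*(-13 + M))/3 = 2*M*(-13 + M)/3)
f = 1128 (f = 8*141 = 1128)
I(p, A) = A² + 205*p (I(p, A) = 205*p + A² = A² + 205*p)
N(R) = 101 + R
1/(N(f) - I(-204, G(-4))) = 1/((101 + 1128) - (((⅔)*(-4)*(-13 - 4))² + 205*(-204))) = 1/(1229 - (((⅔)*(-4)*(-17))² - 41820)) = 1/(1229 - ((136/3)² - 41820)) = 1/(1229 - (18496/9 - 41820)) = 1/(1229 - 1*(-357884/9)) = 1/(1229 + 357884/9) = 1/(368945/9) = 9/368945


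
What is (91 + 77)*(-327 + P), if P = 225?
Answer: -17136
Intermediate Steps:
(91 + 77)*(-327 + P) = (91 + 77)*(-327 + 225) = 168*(-102) = -17136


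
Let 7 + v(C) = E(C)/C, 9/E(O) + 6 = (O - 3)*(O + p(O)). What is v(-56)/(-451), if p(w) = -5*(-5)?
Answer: 714625/46041688 ≈ 0.015521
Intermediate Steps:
p(w) = 25
E(O) = 9/(-6 + (-3 + O)*(25 + O)) (E(O) = 9/(-6 + (O - 3)*(O + 25)) = 9/(-6 + (-3 + O)*(25 + O)))
v(C) = -7 + 9/(C*(-81 + C**2 + 22*C)) (v(C) = -7 + (9/(-81 + C**2 + 22*C))/C = -7 + 9/(C*(-81 + C**2 + 22*C)))
v(-56)/(-451) = ((9 - 7*(-56)*(-81 + (-56)**2 + 22*(-56)))/((-56)*(-81 + (-56)**2 + 22*(-56))))/(-451) = -(9 - 7*(-56)*(-81 + 3136 - 1232))/(56*(-81 + 3136 - 1232))*(-1/451) = -1/56*(9 - 7*(-56)*1823)/1823*(-1/451) = -1/56*1/1823*(9 + 714616)*(-1/451) = -1/56*1/1823*714625*(-1/451) = -714625/102088*(-1/451) = 714625/46041688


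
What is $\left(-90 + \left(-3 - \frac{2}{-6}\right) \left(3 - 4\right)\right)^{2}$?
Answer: $\frac{68644}{9} \approx 7627.1$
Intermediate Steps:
$\left(-90 + \left(-3 - \frac{2}{-6}\right) \left(3 - 4\right)\right)^{2} = \left(-90 + \left(-3 - 2 \left(- \frac{1}{6}\right)\right) \left(3 - 4\right)\right)^{2} = \left(-90 + \left(-3 - - \frac{1}{3}\right) \left(-1\right)\right)^{2} = \left(-90 + \left(-3 + \frac{1}{3}\right) \left(-1\right)\right)^{2} = \left(-90 - - \frac{8}{3}\right)^{2} = \left(-90 + \frac{8}{3}\right)^{2} = \left(- \frac{262}{3}\right)^{2} = \frac{68644}{9}$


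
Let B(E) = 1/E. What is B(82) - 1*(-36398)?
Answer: 2984637/82 ≈ 36398.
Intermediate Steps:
B(82) - 1*(-36398) = 1/82 - 1*(-36398) = 1/82 + 36398 = 2984637/82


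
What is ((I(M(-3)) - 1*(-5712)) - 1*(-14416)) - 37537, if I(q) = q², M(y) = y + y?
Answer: -17373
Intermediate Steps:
M(y) = 2*y
((I(M(-3)) - 1*(-5712)) - 1*(-14416)) - 37537 = (((2*(-3))² - 1*(-5712)) - 1*(-14416)) - 37537 = (((-6)² + 5712) + 14416) - 37537 = ((36 + 5712) + 14416) - 37537 = (5748 + 14416) - 37537 = 20164 - 37537 = -17373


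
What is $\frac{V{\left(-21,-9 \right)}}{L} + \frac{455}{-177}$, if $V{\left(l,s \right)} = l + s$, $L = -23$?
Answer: $- \frac{5155}{4071} \approx -1.2663$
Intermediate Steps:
$\frac{V{\left(-21,-9 \right)}}{L} + \frac{455}{-177} = \frac{-21 - 9}{-23} + \frac{455}{-177} = \left(-30\right) \left(- \frac{1}{23}\right) + 455 \left(- \frac{1}{177}\right) = \frac{30}{23} - \frac{455}{177} = - \frac{5155}{4071}$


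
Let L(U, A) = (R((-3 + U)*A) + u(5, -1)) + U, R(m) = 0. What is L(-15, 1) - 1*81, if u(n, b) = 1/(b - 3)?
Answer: -385/4 ≈ -96.250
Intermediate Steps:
u(n, b) = 1/(-3 + b)
L(U, A) = -1/4 + U (L(U, A) = (0 + 1/(-3 - 1)) + U = (0 + 1/(-4)) + U = (0 - 1/4) + U = -1/4 + U)
L(-15, 1) - 1*81 = (-1/4 - 15) - 1*81 = -61/4 - 81 = -385/4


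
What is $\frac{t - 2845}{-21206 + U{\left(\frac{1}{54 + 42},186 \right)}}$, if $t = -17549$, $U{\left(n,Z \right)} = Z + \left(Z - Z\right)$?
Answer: $\frac{10197}{10510} \approx 0.97022$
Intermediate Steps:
$U{\left(n,Z \right)} = Z$ ($U{\left(n,Z \right)} = Z + 0 = Z$)
$\frac{t - 2845}{-21206 + U{\left(\frac{1}{54 + 42},186 \right)}} = \frac{-17549 - 2845}{-21206 + 186} = - \frac{20394}{-21020} = \left(-20394\right) \left(- \frac{1}{21020}\right) = \frac{10197}{10510}$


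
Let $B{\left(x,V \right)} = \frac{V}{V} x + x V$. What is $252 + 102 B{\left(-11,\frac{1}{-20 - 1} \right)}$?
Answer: $- \frac{5716}{7} \approx -816.57$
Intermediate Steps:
$B{\left(x,V \right)} = x + V x$ ($B{\left(x,V \right)} = 1 x + V x = x + V x$)
$252 + 102 B{\left(-11,\frac{1}{-20 - 1} \right)} = 252 + 102 \left(- 11 \left(1 + \frac{1}{-20 - 1}\right)\right) = 252 + 102 \left(- 11 \left(1 + \frac{1}{-21}\right)\right) = 252 + 102 \left(- 11 \left(1 - \frac{1}{21}\right)\right) = 252 + 102 \left(\left(-11\right) \frac{20}{21}\right) = 252 + 102 \left(- \frac{220}{21}\right) = 252 - \frac{7480}{7} = - \frac{5716}{7}$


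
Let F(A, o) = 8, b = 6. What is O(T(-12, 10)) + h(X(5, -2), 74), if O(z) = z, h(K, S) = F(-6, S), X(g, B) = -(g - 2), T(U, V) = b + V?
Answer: 24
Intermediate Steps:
T(U, V) = 6 + V
X(g, B) = 2 - g (X(g, B) = -(-2 + g) = 2 - g)
h(K, S) = 8
O(T(-12, 10)) + h(X(5, -2), 74) = (6 + 10) + 8 = 16 + 8 = 24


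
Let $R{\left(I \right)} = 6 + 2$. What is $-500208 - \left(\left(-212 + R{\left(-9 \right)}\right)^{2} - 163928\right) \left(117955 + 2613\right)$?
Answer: $14746413008$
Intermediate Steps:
$R{\left(I \right)} = 8$
$-500208 - \left(\left(-212 + R{\left(-9 \right)}\right)^{2} - 163928\right) \left(117955 + 2613\right) = -500208 - \left(\left(-212 + 8\right)^{2} - 163928\right) \left(117955 + 2613\right) = -500208 - \left(\left(-204\right)^{2} - 163928\right) 120568 = -500208 - \left(41616 - 163928\right) 120568 = -500208 - \left(-122312\right) 120568 = -500208 - -14746913216 = -500208 + 14746913216 = 14746413008$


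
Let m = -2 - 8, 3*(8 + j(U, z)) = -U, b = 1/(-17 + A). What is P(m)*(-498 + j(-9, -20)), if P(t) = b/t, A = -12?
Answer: -503/290 ≈ -1.7345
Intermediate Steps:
b = -1/29 (b = 1/(-17 - 12) = 1/(-29) = -1/29 ≈ -0.034483)
j(U, z) = -8 - U/3 (j(U, z) = -8 + (-U)/3 = -8 - U/3)
m = -10
P(t) = -1/(29*t)
P(m)*(-498 + j(-9, -20)) = (-1/29/(-10))*(-498 + (-8 - ⅓*(-9))) = (-1/29*(-⅒))*(-498 + (-8 + 3)) = (-498 - 5)/290 = (1/290)*(-503) = -503/290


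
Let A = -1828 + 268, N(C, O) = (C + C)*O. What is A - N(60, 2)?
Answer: -1800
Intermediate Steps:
N(C, O) = 2*C*O (N(C, O) = (2*C)*O = 2*C*O)
A = -1560
A - N(60, 2) = -1560 - 2*60*2 = -1560 - 1*240 = -1560 - 240 = -1800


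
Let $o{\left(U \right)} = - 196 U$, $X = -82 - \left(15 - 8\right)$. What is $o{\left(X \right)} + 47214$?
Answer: $64658$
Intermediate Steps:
$X = -89$ ($X = -82 - \left(15 - 8\right) = -82 - 7 = -89$)
$o{\left(X \right)} + 47214 = \left(-196\right) \left(-89\right) + 47214 = 17444 + 47214 = 64658$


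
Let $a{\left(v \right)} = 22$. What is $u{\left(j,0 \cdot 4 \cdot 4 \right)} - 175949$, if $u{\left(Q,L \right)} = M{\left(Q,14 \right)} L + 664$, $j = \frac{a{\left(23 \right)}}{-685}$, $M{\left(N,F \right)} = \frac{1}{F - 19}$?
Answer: $-175285$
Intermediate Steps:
$M{\left(N,F \right)} = \frac{1}{-19 + F}$
$j = - \frac{22}{685}$ ($j = \frac{22}{-685} = 22 \left(- \frac{1}{685}\right) = - \frac{22}{685} \approx -0.032117$)
$u{\left(Q,L \right)} = 664 - \frac{L}{5}$ ($u{\left(Q,L \right)} = \frac{L}{-19 + 14} + 664 = \frac{L}{-5} + 664 = - \frac{L}{5} + 664 = 664 - \frac{L}{5}$)
$u{\left(j,0 \cdot 4 \cdot 4 \right)} - 175949 = \left(664 - \frac{0 \cdot 4 \cdot 4}{5}\right) - 175949 = \left(664 - \frac{0 \cdot 4}{5}\right) - 175949 = \left(664 - 0\right) - 175949 = \left(664 + 0\right) - 175949 = 664 - 175949 = -175285$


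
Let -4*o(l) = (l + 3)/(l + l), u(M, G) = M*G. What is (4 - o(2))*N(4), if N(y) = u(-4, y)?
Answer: -69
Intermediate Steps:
u(M, G) = G*M
o(l) = -(3 + l)/(8*l) (o(l) = -(l + 3)/(4*(l + l)) = -(3 + l)/(4*(2*l)) = -(3 + l)*1/(2*l)/4 = -(3 + l)/(8*l))
N(y) = -4*y (N(y) = y*(-4) = -4*y)
(4 - o(2))*N(4) = (4 - (-3 - 1*2)/(8*2))*(-4*4) = (4 - (-3 - 2)/(8*2))*(-16) = (4 - (-5)/(8*2))*(-16) = (4 - 1*(-5/16))*(-16) = (4 + 5/16)*(-16) = (69/16)*(-16) = -69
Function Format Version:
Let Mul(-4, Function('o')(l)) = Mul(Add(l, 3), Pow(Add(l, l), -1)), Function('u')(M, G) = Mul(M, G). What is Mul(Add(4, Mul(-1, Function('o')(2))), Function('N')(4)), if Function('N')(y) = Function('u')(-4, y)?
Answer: -69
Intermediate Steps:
Function('u')(M, G) = Mul(G, M)
Function('o')(l) = Mul(Rational(-1, 8), Pow(l, -1), Add(3, l)) (Function('o')(l) = Mul(Rational(-1, 4), Mul(Add(l, 3), Pow(Add(l, l), -1))) = Mul(Rational(-1, 4), Mul(Add(3, l), Pow(Mul(2, l), -1))) = Mul(Rational(-1, 4), Mul(Add(3, l), Mul(Rational(1, 2), Pow(l, -1)))) = Mul(Rational(-1, 4), Mul(Rational(1, 2), Pow(l, -1), Add(3, l))) = Mul(Rational(-1, 8), Pow(l, -1), Add(3, l)))
Function('N')(y) = Mul(-4, y) (Function('N')(y) = Mul(y, -4) = Mul(-4, y))
Mul(Add(4, Mul(-1, Function('o')(2))), Function('N')(4)) = Mul(Add(4, Mul(-1, Mul(Rational(1, 8), Pow(2, -1), Add(-3, Mul(-1, 2))))), Mul(-4, 4)) = Mul(Add(4, Mul(-1, Mul(Rational(1, 8), Rational(1, 2), Add(-3, -2)))), -16) = Mul(Add(4, Mul(-1, Mul(Rational(1, 8), Rational(1, 2), -5))), -16) = Mul(Add(4, Mul(-1, Rational(-5, 16))), -16) = Mul(Add(4, Rational(5, 16)), -16) = Mul(Rational(69, 16), -16) = -69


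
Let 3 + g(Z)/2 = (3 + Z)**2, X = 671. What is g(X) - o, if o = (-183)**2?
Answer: 875057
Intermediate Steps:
o = 33489
g(Z) = -6 + 2*(3 + Z)**2
g(X) - o = (-6 + 2*(3 + 671)**2) - 1*33489 = (-6 + 2*674**2) - 33489 = (-6 + 2*454276) - 33489 = (-6 + 908552) - 33489 = 908546 - 33489 = 875057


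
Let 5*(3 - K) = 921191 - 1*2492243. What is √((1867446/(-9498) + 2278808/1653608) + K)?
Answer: √840507828963483782492215/1636038415 ≈ 560.37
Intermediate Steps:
K = 1571067/5 (K = 3 - (921191 - 1*2492243)/5 = 3 - (921191 - 2492243)/5 = 3 - ⅕*(-1571052) = 3 + 1571052/5 = 1571067/5 ≈ 3.1421e+5)
√((1867446/(-9498) + 2278808/1653608) + K) = √((1867446/(-9498) + 2278808/1653608) + 1571067/5) = √((1867446*(-1/9498) + 2278808*(1/1653608)) + 1571067/5) = √((-311241/1583 + 284851/206701) + 1571067/5) = √(-63882906808/327207683 + 1571067/5) = √(513745778373721/1636038415) = √840507828963483782492215/1636038415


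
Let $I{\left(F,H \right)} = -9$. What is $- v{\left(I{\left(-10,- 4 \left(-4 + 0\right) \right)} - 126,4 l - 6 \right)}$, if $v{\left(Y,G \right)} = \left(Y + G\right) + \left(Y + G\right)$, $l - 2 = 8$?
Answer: $202$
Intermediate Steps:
$l = 10$ ($l = 2 + 8 = 10$)
$v{\left(Y,G \right)} = 2 G + 2 Y$ ($v{\left(Y,G \right)} = \left(G + Y\right) + \left(G + Y\right) = 2 G + 2 Y$)
$- v{\left(I{\left(-10,- 4 \left(-4 + 0\right) \right)} - 126,4 l - 6 \right)} = - (2 \left(4 \cdot 10 - 6\right) + 2 \left(-9 - 126\right)) = - (2 \left(40 - 6\right) + 2 \left(-135\right)) = - (2 \cdot 34 - 270) = - (68 - 270) = \left(-1\right) \left(-202\right) = 202$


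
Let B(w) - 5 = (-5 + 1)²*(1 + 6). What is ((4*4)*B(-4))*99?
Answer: 185328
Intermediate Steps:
B(w) = 117 (B(w) = 5 + (-5 + 1)²*(1 + 6) = 5 + (-4)²*7 = 5 + 16*7 = 5 + 112 = 117)
((4*4)*B(-4))*99 = ((4*4)*117)*99 = (16*117)*99 = 1872*99 = 185328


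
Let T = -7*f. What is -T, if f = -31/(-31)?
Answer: 7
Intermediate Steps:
f = 1 (f = -31*(-1/31) = 1)
T = -7 (T = -7*1 = -7)
-T = -1*(-7) = 7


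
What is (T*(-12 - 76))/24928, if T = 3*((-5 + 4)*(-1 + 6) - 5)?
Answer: 165/1558 ≈ 0.10591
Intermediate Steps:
T = -30 (T = 3*(-1*5 - 5) = 3*(-5 - 5) = 3*(-10) = -30)
(T*(-12 - 76))/24928 = -30*(-12 - 76)/24928 = -30*(-88)*(1/24928) = 2640*(1/24928) = 165/1558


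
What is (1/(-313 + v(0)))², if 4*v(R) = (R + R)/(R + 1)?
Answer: 1/97969 ≈ 1.0207e-5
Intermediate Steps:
v(R) = R/(2*(1 + R)) (v(R) = ((R + R)/(R + 1))/4 = ((2*R)/(1 + R))/4 = (2*R/(1 + R))/4 = R/(2*(1 + R)))
(1/(-313 + v(0)))² = (1/(-313 + (½)*0/(1 + 0)))² = (1/(-313 + (½)*0/1))² = (1/(-313 + (½)*0*1))² = (1/(-313 + 0))² = (1/(-313))² = (-1/313)² = 1/97969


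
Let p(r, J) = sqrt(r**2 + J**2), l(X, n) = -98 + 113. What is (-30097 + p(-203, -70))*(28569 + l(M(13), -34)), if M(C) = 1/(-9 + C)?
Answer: -860292648 + 200088*sqrt(941) ≈ -8.5416e+8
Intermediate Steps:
l(X, n) = 15
p(r, J) = sqrt(J**2 + r**2)
(-30097 + p(-203, -70))*(28569 + l(M(13), -34)) = (-30097 + sqrt((-70)**2 + (-203)**2))*(28569 + 15) = (-30097 + sqrt(4900 + 41209))*28584 = (-30097 + sqrt(46109))*28584 = (-30097 + 7*sqrt(941))*28584 = -860292648 + 200088*sqrt(941)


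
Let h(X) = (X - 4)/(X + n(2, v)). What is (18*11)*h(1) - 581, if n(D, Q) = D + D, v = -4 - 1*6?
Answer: -3499/5 ≈ -699.80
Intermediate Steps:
v = -10 (v = -4 - 6 = -10)
n(D, Q) = 2*D
h(X) = (-4 + X)/(4 + X) (h(X) = (X - 4)/(X + 2*2) = (-4 + X)/(X + 4) = (-4 + X)/(4 + X))
(18*11)*h(1) - 581 = (18*11)*((-4 + 1)/(4 + 1)) - 581 = 198*(-3/5) - 581 = 198*((⅕)*(-3)) - 581 = 198*(-⅗) - 581 = -594/5 - 581 = -3499/5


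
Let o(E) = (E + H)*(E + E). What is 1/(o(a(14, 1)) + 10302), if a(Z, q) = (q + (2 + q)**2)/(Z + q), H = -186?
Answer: 9/90494 ≈ 9.9454e-5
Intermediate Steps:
a(Z, q) = (q + (2 + q)**2)/(Z + q)
o(E) = 2*E*(-186 + E) (o(E) = (E - 186)*(E + E) = (-186 + E)*(2*E) = 2*E*(-186 + E))
1/(o(a(14, 1)) + 10302) = 1/(2*((1 + (2 + 1)**2)/(14 + 1))*(-186 + (1 + (2 + 1)**2)/(14 + 1)) + 10302) = 1/(2*((1 + 3**2)/15)*(-186 + (1 + 3**2)/15) + 10302) = 1/(2*((1 + 9)/15)*(-186 + (1 + 9)/15) + 10302) = 1/(2*((1/15)*10)*(-186 + (1/15)*10) + 10302) = 1/(2*(2/3)*(-186 + 2/3) + 10302) = 1/(2*(2/3)*(-556/3) + 10302) = 1/(-2224/9 + 10302) = 1/(90494/9) = 9/90494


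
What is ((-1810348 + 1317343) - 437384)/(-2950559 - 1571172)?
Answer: 930389/4521731 ≈ 0.20576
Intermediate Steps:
((-1810348 + 1317343) - 437384)/(-2950559 - 1571172) = (-493005 - 437384)/(-4521731) = -930389*(-1/4521731) = 930389/4521731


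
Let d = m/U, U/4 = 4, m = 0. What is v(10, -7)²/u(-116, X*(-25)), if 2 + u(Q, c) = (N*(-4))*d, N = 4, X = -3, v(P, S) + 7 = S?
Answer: -98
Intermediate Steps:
U = 16 (U = 4*4 = 16)
v(P, S) = -7 + S
d = 0 (d = 0/16 = 0*(1/16) = 0)
u(Q, c) = -2 (u(Q, c) = -2 + (4*(-4))*0 = -2 - 16*0 = -2 + 0 = -2)
v(10, -7)²/u(-116, X*(-25)) = (-7 - 7)²/(-2) = (-14)²*(-½) = 196*(-½) = -98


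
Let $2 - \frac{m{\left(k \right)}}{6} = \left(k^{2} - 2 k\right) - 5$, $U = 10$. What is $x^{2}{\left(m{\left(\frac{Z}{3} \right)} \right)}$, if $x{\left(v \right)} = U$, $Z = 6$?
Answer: $100$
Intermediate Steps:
$m{\left(k \right)} = 42 - 6 k^{2} + 12 k$ ($m{\left(k \right)} = 12 - 6 \left(\left(k^{2} - 2 k\right) - 5\right) = 12 - 6 \left(-5 + k^{2} - 2 k\right) = 12 + \left(30 - 6 k^{2} + 12 k\right) = 42 - 6 k^{2} + 12 k$)
$x{\left(v \right)} = 10$
$x^{2}{\left(m{\left(\frac{Z}{3} \right)} \right)} = 10^{2} = 100$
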